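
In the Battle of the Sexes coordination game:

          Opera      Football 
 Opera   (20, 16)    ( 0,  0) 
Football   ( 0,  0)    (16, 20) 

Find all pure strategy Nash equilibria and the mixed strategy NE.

Pure NE: (Opera, Opera) and (Football, Football); Mixed NE: p = 0.5556, q = 0.4444

Work:
Check pure NE:
(Opera, Opera): (20, 16) - no unilateral deviation beneficial
(Football, Football): (16, 20) - no unilateral deviation beneficial
Mixed NE: P1 plays Opera with p = 0.5556, P2 plays Opera with q = 0.4444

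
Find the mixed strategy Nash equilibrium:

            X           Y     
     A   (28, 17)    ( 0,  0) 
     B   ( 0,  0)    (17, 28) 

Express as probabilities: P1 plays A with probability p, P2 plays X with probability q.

p = 0.6222, q = 0.3778

Work:
Find probabilities that make opponent indifferent:
P2 chooses q to make P1 indifferent between A and B
P1 chooses p to make P2 indifferent between X and Y
Mixed NE: P1 plays (A: 0.6222, B: 0.3778), P2 plays (X: 0.3778, Y: 0.6222)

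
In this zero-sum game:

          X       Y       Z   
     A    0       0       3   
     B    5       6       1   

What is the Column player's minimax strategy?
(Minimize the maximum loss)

Column should play Z, value = 3

Work:
Column player minimizes Row's maximum payoff:
Column X: max payoff to Row = 5
Column Y: max payoff to Row = 6
Column Z: max payoff to Row = 3
Minimum is 3, achieved by column Z.
Minimax strategy: Z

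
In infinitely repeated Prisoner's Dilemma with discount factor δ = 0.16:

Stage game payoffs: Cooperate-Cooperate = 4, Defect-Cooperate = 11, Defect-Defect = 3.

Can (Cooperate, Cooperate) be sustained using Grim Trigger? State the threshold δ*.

δ* = 0.875; since δ = 0.16 < 0.875, cooperation cannot be sustained

Work:
For Grim Trigger:
Cooperate forever: 4/(1-δ)
Defect then punished: 11 + 3·δ/(1-δ)
Need: 4/(1-δ) ≥ 11 + 3·δ/(1-δ)
Solving: δ ≥ (T-R)/(T-P) = (11-4)/(11-3) = 0.875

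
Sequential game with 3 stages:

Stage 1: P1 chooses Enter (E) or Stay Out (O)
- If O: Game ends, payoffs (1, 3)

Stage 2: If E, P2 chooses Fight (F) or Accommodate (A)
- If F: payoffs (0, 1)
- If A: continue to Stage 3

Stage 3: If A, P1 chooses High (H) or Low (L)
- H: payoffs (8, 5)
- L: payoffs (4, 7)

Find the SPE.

SPE: (E, A, H); Outcome (8, 5)

Work:
Stage 3: P1 chooses H (8 vs 4)
Stage 2: P2: F->1, A->5 (anticipating H). Choose A
Stage 1: P1: O->1, E->8 (anticipating A, H). Choose E
SPE path: E -> A -> H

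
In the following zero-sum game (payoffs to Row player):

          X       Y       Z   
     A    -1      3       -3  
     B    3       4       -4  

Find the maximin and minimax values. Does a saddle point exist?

Maximin = -3, Minimax = -3, Saddle: True

Work:
Row minimums: [-3, -4] → maximin = -3
Column maximums: [3, 4, -3] → minimax = -3
Saddle point exists! Game value = -3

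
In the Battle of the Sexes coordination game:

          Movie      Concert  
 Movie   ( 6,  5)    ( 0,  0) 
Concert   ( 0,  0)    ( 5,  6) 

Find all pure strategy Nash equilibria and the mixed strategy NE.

Pure NE: (Movie, Movie) and (Concert, Concert); Mixed NE: p = 0.5455, q = 0.4545

Work:
Check pure NE:
(Movie, Movie): (6, 5) - no unilateral deviation beneficial
(Concert, Concert): (5, 6) - no unilateral deviation beneficial
Mixed NE: P1 plays Movie with p = 0.5455, P2 plays Movie with q = 0.4545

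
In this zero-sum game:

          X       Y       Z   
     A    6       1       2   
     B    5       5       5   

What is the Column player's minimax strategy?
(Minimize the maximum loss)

Column should play Y or Z (all achieve the minimum), value = 5

Work:
Column player minimizes Row's maximum payoff:
Column X: max payoff to Row = 6
Column Y: max payoff to Row = 5
Column Z: max payoff to Row = 5
Minimum is 5, achieved by columns Y, Z (tied).
Each of Y or Z is a minimax strategy.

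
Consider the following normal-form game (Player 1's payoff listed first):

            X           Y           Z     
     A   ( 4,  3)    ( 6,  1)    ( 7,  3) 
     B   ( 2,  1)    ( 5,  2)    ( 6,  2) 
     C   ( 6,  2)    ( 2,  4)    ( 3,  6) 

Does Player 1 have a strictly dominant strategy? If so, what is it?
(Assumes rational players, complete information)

No strictly dominant strategy exists for Player 1

Work:
A strategy strictly dominates another if it gives a strictly higher payoff against every opponent action. Compare each pair of P1's strategies column-by-column:
  A vs B: [4 vs 2, 6 vs 5, 7 vs 6] → A strictly dominates B
  A vs C: [4 vs 6, 6 vs 2, 7 vs 3] → A does not strictly dominate C (column X: 4 ≤ 6)
  B vs A: [2 vs 4, 5 vs 6, 6 vs 7] → B does not strictly dominate A (column X: 2 ≤ 4)
  B vs C: [2 vs 6, 5 vs 2, 6 vs 3] → B does not strictly dominate C (column X: 2 ≤ 6)
  C vs A: [6 vs 4, 2 vs 6, 3 vs 7] → C does not strictly dominate A (column Y: 2 ≤ 6)
  C vs B: [6 vs 2, 2 vs 5, 3 vs 6] → C does not strictly dominate B (column Y: 2 ≤ 5)
No single strategy strictly dominates all others → no strictly dominant strategy.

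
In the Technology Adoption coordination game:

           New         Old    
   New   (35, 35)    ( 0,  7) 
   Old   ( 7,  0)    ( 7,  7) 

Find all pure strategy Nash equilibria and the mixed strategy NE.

Pure NE: (New, New) and (Old, Old); Mixed NE: p = 0.2, q = 0.2

Work:
Check pure NE:
(New, New): (35, 35) - no unilateral deviation beneficial
(Old, Old): (7, 7) - no unilateral deviation beneficial
Mixed NE: P1 plays New with p = 0.2, P2 plays New with q = 0.2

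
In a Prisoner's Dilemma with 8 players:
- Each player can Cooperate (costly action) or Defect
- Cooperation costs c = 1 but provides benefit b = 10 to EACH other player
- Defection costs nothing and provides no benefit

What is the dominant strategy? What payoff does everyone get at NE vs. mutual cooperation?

Dominant: Defect; NE payoff = 0; Coop payoff = 69

Work:
Defect dominates (saves cost c = 1, benefit to others is external)
NE: All defect → everyone gets 0
If all cooperate: each receives (7)×10 - 1 = 69
Social dilemma: 69 > 0 but NE gives 0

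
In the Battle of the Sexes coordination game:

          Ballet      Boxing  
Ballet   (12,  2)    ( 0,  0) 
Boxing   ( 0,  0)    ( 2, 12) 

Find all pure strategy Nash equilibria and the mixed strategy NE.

Pure NE: (Ballet, Ballet) and (Boxing, Boxing); Mixed NE: p = 0.8571, q = 0.1429

Work:
Check pure NE:
(Ballet, Ballet): (12, 2) - no unilateral deviation beneficial
(Boxing, Boxing): (2, 12) - no unilateral deviation beneficial
Mixed NE: P1 plays Ballet with p = 0.8571, P2 plays Ballet with q = 0.1429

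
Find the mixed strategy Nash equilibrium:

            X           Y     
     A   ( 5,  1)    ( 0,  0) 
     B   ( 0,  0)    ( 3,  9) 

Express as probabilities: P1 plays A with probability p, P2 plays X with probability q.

p = 0.9, q = 0.375

Work:
Find probabilities that make opponent indifferent:
P2 chooses q to make P1 indifferent between A and B
P1 chooses p to make P2 indifferent between X and Y
Mixed NE: P1 plays (A: 0.9, B: 0.1), P2 plays (X: 0.375, Y: 0.625)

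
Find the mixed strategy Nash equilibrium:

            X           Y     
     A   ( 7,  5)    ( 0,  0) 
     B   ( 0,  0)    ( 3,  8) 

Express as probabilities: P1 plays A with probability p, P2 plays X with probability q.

p = 0.6154, q = 0.3

Work:
Find probabilities that make opponent indifferent:
P2 chooses q to make P1 indifferent between A and B
P1 chooses p to make P2 indifferent between X and Y
Mixed NE: P1 plays (A: 0.6154, B: 0.3846), P2 plays (X: 0.3, Y: 0.7)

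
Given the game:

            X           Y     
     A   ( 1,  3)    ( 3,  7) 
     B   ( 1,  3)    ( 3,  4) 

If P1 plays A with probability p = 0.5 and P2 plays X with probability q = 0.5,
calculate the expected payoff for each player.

E[P1] = 2.0, E[P2] = 4.25

Work:
E[P1] = p·q·π₁(A,X) + p·(1-q)·π₁(A,Y) + (1-p)·q·π₁(B,X) + (1-p)·(1-q)·π₁(B,Y)
= 0.5·0.5·1 + 0.5·0.5·3 + 0.5·0.5·1 + 0.5·0.5·3
= 2.0

E[P2] = 4.25 (similar calculation)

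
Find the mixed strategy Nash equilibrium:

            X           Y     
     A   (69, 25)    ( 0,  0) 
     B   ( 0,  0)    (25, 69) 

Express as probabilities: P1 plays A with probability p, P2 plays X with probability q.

p = 0.734, q = 0.266

Work:
Find probabilities that make opponent indifferent:
P2 chooses q to make P1 indifferent between A and B
P1 chooses p to make P2 indifferent between X and Y
Mixed NE: P1 plays (A: 0.734, B: 0.266), P2 plays (X: 0.266, Y: 0.734)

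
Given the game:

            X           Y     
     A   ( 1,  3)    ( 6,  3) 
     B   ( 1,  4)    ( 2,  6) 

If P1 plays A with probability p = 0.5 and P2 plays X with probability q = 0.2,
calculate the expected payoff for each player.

E[P1] = 3.4, E[P2] = 4.3

Work:
E[P1] = p·q·π₁(A,X) + p·(1-q)·π₁(A,Y) + (1-p)·q·π₁(B,X) + (1-p)·(1-q)·π₁(B,Y)
= 0.5·0.2·1 + 0.5·0.8·6 + 0.5·0.2·1 + 0.5·0.8·2
= 3.4

E[P2] = 4.3 (similar calculation)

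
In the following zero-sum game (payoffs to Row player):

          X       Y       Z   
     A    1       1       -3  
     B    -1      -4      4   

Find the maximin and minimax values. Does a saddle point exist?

Maximin = -3, Minimax = 1, Saddle: False

Work:
Row minimums: [-3, -4] → maximin = -3
Column maximums: [1, 1, 4] → minimax = 1
No saddle point (maximin ≠ minimax). Mixed strategy needed.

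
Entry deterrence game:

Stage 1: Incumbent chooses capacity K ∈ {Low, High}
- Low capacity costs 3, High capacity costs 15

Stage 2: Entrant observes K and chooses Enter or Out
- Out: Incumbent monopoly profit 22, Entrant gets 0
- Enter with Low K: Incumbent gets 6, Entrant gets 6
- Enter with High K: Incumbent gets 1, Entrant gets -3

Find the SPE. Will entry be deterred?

SPE: (High, Enter|Low, Out|High); Entry deterred. Incumbent net profit = 7

Work:
After Low K: Entrant enters (6 > 0)
After High K: Entrant stays out (-3 < 0)
Incumbent: Low → 6−3=3, High → 22−15=7
Incumbent chooses High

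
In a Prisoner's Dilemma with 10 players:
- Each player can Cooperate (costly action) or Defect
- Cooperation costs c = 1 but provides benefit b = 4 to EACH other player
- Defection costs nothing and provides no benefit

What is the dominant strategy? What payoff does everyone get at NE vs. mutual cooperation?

Dominant: Defect; NE payoff = 0; Coop payoff = 35

Work:
Defect dominates (saves cost c = 1, benefit to others is external)
NE: All defect → everyone gets 0
If all cooperate: each receives (9)×4 - 1 = 35
Social dilemma: 35 > 0 but NE gives 0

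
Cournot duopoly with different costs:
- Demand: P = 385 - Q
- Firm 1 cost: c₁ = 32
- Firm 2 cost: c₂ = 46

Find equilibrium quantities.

q₁* = 122.33, q₂* = 108.33

Work:
Reaction: q₁ = (385 - 32 - q₂)/2
Reaction: q₂ = (385 - 46 - q₁)/2
Solve simultaneously:
q₁* = (385 - 2×32 + 46)/3 = 122.33
q₂* = (385 - 2×46 + 32)/3 = 108.33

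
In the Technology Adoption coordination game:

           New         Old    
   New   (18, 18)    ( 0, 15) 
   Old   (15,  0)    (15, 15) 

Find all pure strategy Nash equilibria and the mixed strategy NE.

Pure NE: (New, New) and (Old, Old); Mixed NE: p = 0.8333, q = 0.8333

Work:
Check pure NE:
(New, New): (18, 18) - no unilateral deviation beneficial
(Old, Old): (15, 15) - no unilateral deviation beneficial
Mixed NE: P1 plays New with p = 0.8333, P2 plays New with q = 0.8333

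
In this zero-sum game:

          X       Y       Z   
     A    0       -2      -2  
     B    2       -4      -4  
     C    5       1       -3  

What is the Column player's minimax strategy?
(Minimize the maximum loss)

Column should play Z, value = -2

Work:
Column player minimizes Row's maximum payoff:
Column X: max payoff to Row = 5
Column Y: max payoff to Row = 1
Column Z: max payoff to Row = -2
Minimum is -2, achieved by column Z.
Minimax strategy: Z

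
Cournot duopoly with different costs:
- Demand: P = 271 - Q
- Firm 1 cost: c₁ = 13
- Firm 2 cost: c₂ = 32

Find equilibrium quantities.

q₁* = 92.33, q₂* = 73.33

Work:
Reaction: q₁ = (271 - 13 - q₂)/2
Reaction: q₂ = (271 - 32 - q₁)/2
Solve simultaneously:
q₁* = (271 - 2×13 + 32)/3 = 92.33
q₂* = (271 - 2×32 + 13)/3 = 73.33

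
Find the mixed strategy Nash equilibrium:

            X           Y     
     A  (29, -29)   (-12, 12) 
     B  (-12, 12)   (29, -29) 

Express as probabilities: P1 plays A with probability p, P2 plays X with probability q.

p = 0.5, q = 0.5

Work:
Find probabilities that make opponent indifferent:
P2 chooses q to make P1 indifferent between A and B
P1 chooses p to make P2 indifferent between X and Y
Mixed NE: P1 plays (A: 0.5, B: 0.5), P2 plays (X: 0.5, Y: 0.5)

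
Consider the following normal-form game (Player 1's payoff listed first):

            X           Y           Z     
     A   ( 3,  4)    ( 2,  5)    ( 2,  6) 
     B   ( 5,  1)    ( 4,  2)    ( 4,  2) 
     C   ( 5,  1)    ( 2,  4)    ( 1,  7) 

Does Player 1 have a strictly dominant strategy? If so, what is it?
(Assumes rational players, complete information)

No strictly dominant strategy exists for Player 1

Work:
A strategy strictly dominates another if it gives a strictly higher payoff against every opponent action. Compare each pair of P1's strategies column-by-column:
  A vs B: [3 vs 5, 2 vs 4, 2 vs 4] → A does not strictly dominate B (column X: 3 ≤ 5)
  A vs C: [3 vs 5, 2 vs 2, 2 vs 1] → A does not strictly dominate C (column X: 3 ≤ 5)
  B vs A: [5 vs 3, 4 vs 2, 4 vs 2] → B strictly dominates A
  B vs C: [5 vs 5, 4 vs 2, 4 vs 1] → B does not strictly dominate C (column X: 5 ≤ 5)
  C vs A: [5 vs 3, 2 vs 2, 1 vs 2] → C does not strictly dominate A (column Y: 2 ≤ 2)
  C vs B: [5 vs 5, 2 vs 4, 1 vs 4] → C does not strictly dominate B (column X: 5 ≤ 5)
No single strategy strictly dominates all others → no strictly dominant strategy.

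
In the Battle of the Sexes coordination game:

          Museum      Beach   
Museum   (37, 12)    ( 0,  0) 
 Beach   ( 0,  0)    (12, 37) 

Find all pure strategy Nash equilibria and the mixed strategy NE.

Pure NE: (Museum, Museum) and (Beach, Beach); Mixed NE: p = 0.7551, q = 0.2449

Work:
Check pure NE:
(Museum, Museum): (37, 12) - no unilateral deviation beneficial
(Beach, Beach): (12, 37) - no unilateral deviation beneficial
Mixed NE: P1 plays Museum with p = 0.7551, P2 plays Museum with q = 0.2449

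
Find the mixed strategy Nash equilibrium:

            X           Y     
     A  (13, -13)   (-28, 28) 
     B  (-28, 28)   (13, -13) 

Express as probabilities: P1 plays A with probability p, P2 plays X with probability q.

p = 0.5, q = 0.5

Work:
Find probabilities that make opponent indifferent:
P2 chooses q to make P1 indifferent between A and B
P1 chooses p to make P2 indifferent between X and Y
Mixed NE: P1 plays (A: 0.5, B: 0.5), P2 plays (X: 0.5, Y: 0.5)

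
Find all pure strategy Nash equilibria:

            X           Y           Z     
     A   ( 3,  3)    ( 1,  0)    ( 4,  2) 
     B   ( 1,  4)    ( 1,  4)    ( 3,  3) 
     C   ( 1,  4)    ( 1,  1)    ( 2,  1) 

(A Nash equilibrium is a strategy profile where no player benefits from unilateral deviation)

Nash equilibrium: (A, X), (B, Y)

Work:
Best responses:
  P1 vs X: payoffs [3, 1, 1] → best response A (payoff 3)
  P1 vs Y: payoffs [1, 1, 1] → best response A/B/C (payoff 1)
  P1 vs Z: payoffs [4, 3, 2] → best response A (payoff 4)
  P2 vs A: payoffs [3, 0, 2] → best response X (payoff 3)
  P2 vs B: payoffs [4, 4, 3] → best response X/Y (payoff 4)
  P2 vs C: payoffs [4, 1, 1] → best response X (payoff 4)
Mutual best responses: (A,X), (B,Y) → Nash equilibria.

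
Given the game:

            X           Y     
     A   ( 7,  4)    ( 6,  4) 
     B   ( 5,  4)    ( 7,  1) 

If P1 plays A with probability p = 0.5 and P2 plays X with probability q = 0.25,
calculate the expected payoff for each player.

E[P1] = 6.375, E[P2] = 2.875

Work:
E[P1] = p·q·π₁(A,X) + p·(1-q)·π₁(A,Y) + (1-p)·q·π₁(B,X) + (1-p)·(1-q)·π₁(B,Y)
= 0.5·0.25·7 + 0.5·0.75·6 + 0.5·0.25·5 + 0.5·0.75·7
= 6.375

E[P2] = 2.875 (similar calculation)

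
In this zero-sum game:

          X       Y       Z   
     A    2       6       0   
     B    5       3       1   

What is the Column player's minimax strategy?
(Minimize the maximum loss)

Column should play Z, value = 1

Work:
Column player minimizes Row's maximum payoff:
Column X: max payoff to Row = 5
Column Y: max payoff to Row = 6
Column Z: max payoff to Row = 1
Minimum is 1, achieved by column Z.
Minimax strategy: Z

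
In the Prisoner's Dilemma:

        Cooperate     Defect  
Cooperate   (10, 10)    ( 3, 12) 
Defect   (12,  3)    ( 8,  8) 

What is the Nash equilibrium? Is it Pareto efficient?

(Defect, Defect) is NE; not Pareto efficient

Work:
Defect dominates Cooperate for both players:
If P2 cooperates: Defect (12) > Cooperate (10)
If P2 defects: Defect (8) > Cooperate (3)
NE: (Defect, Defect) with payoff (8, 8)
But (Cooperate, Cooperate) = (10, 10) Pareto dominates (8, 8)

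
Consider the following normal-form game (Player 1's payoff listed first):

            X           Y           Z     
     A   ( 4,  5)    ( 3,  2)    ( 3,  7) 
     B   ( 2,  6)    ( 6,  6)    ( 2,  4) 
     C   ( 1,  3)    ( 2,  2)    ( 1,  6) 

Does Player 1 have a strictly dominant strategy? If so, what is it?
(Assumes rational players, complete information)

No strictly dominant strategy exists for Player 1

Work:
A strategy strictly dominates another if it gives a strictly higher payoff against every opponent action. Compare each pair of P1's strategies column-by-column:
  A vs B: [4 vs 2, 3 vs 6, 3 vs 2] → A does not strictly dominate B (column Y: 3 ≤ 6)
  A vs C: [4 vs 1, 3 vs 2, 3 vs 1] → A strictly dominates C
  B vs A: [2 vs 4, 6 vs 3, 2 vs 3] → B does not strictly dominate A (column X: 2 ≤ 4)
  B vs C: [2 vs 1, 6 vs 2, 2 vs 1] → B strictly dominates C
  C vs A: [1 vs 4, 2 vs 3, 1 vs 3] → C does not strictly dominate A (column X: 1 ≤ 4)
  C vs B: [1 vs 2, 2 vs 6, 1 vs 2] → C does not strictly dominate B (column X: 1 ≤ 2)
No single strategy strictly dominates all others → no strictly dominant strategy.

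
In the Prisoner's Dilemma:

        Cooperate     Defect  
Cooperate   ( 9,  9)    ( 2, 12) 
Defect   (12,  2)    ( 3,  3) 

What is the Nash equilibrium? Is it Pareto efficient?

(Defect, Defect) is NE; not Pareto efficient

Work:
Defect dominates Cooperate for both players:
If P2 cooperates: Defect (12) > Cooperate (9)
If P2 defects: Defect (3) > Cooperate (2)
NE: (Defect, Defect) with payoff (3, 3)
But (Cooperate, Cooperate) = (9, 9) Pareto dominates (3, 3)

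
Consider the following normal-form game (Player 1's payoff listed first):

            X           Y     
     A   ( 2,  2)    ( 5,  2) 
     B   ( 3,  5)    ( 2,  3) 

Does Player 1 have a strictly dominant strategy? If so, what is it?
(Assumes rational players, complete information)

No strictly dominant strategy exists for Player 1

Work:
A strategy strictly dominates another if it gives a strictly higher payoff against every opponent action. Compare each pair of P1's strategies column-by-column:
  A vs B: [2 vs 3, 5 vs 2] → A does not strictly dominate B (column X: 2 ≤ 3)
  B vs A: [3 vs 2, 2 vs 5] → B does not strictly dominate A (column Y: 2 ≤ 5)
No single strategy strictly dominates all others → no strictly dominant strategy.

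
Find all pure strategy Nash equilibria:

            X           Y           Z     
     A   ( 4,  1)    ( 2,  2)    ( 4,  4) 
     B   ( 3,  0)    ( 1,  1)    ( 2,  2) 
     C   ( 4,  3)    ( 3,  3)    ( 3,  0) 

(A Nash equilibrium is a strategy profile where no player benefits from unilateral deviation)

Nash equilibrium: (A, Z), (C, X), (C, Y)

Work:
Best responses:
  P1 vs X: payoffs [4, 3, 4] → best response A/C (payoff 4)
  P1 vs Y: payoffs [2, 1, 3] → best response C (payoff 3)
  P1 vs Z: payoffs [4, 2, 3] → best response A (payoff 4)
  P2 vs A: payoffs [1, 2, 4] → best response Z (payoff 4)
  P2 vs B: payoffs [0, 1, 2] → best response Z (payoff 2)
  P2 vs C: payoffs [3, 3, 0] → best response X/Y (payoff 3)
Mutual best responses: (A,Z), (C,X), (C,Y) → Nash equilibria.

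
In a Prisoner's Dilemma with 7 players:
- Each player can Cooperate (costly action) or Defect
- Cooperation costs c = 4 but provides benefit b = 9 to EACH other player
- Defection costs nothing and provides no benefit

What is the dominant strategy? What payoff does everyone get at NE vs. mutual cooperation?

Dominant: Defect; NE payoff = 0; Coop payoff = 50

Work:
Defect dominates (saves cost c = 4, benefit to others is external)
NE: All defect → everyone gets 0
If all cooperate: each receives (6)×9 - 4 = 50
Social dilemma: 50 > 0 but NE gives 0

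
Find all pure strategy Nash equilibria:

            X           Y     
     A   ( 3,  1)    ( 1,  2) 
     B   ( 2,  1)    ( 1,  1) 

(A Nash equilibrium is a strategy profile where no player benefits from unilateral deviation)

Nash equilibrium: (A, Y), (B, Y)

Work:
Best responses:
  P1 vs X: payoffs [3, 2] → best response A (payoff 3)
  P1 vs Y: payoffs [1, 1] → best response A/B (payoff 1)
  P2 vs A: payoffs [1, 2] → best response Y (payoff 2)
  P2 vs B: payoffs [1, 1] → best response X/Y (payoff 1)
Mutual best responses: (A,Y), (B,Y) → Nash equilibria.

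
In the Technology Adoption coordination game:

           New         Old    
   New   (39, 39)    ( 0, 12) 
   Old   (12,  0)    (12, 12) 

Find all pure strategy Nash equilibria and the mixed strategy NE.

Pure NE: (New, New) and (Old, Old); Mixed NE: p = 0.3077, q = 0.3077

Work:
Check pure NE:
(New, New): (39, 39) - no unilateral deviation beneficial
(Old, Old): (12, 12) - no unilateral deviation beneficial
Mixed NE: P1 plays New with p = 0.3077, P2 plays New with q = 0.3077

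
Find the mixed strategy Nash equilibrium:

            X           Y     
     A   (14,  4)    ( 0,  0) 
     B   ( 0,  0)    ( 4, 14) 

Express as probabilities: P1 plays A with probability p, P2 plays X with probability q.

p = 0.7778, q = 0.2222

Work:
Find probabilities that make opponent indifferent:
P2 chooses q to make P1 indifferent between A and B
P1 chooses p to make P2 indifferent between X and Y
Mixed NE: P1 plays (A: 0.7778, B: 0.2222), P2 plays (X: 0.2222, Y: 0.7778)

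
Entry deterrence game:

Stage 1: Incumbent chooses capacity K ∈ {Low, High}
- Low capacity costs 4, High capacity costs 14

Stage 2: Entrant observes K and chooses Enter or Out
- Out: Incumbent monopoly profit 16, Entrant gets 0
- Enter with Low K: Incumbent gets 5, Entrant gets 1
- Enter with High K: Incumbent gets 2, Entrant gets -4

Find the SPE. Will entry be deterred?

SPE: (High, Enter|Low, Out|High); Entry deterred. Incumbent net profit = 2

Work:
After Low K: Entrant enters (1 > 0)
After High K: Entrant stays out (-4 < 0)
Incumbent: Low → 5−4=1, High → 16−14=2
Incumbent chooses High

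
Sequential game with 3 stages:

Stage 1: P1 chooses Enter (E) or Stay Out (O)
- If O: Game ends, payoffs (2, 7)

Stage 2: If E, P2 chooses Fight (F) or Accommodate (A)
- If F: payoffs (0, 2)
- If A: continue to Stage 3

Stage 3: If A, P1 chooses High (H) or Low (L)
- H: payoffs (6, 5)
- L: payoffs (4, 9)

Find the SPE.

SPE: (E, A, H); Outcome (6, 5)

Work:
Stage 3: P1 chooses H (6 vs 4)
Stage 2: P2: F->2, A->5 (anticipating H). Choose A
Stage 1: P1: O->2, E->6 (anticipating A, H). Choose E
SPE path: E -> A -> H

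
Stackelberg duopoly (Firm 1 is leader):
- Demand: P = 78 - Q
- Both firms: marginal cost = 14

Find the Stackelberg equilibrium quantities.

q₁* (leader) = 32.0, q₂* (follower) = 16.0

Work:
Follower's reaction: q₂ = (a - c - q₁)/2
Leader substitutes: π₁ = q₁·(a - q₁ - (a-c-q₁)/2 - c)
FOC: q₁* = (78 - 14)/2 = 32.00
Then: q₂* = (78 - 14 - 32.0)/2 = 16.00
Leader has first-mover advantage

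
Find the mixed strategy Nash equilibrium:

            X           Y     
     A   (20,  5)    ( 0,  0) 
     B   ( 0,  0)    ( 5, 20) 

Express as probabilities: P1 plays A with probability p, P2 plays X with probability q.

p = 0.8, q = 0.2

Work:
Find probabilities that make opponent indifferent:
P2 chooses q to make P1 indifferent between A and B
P1 chooses p to make P2 indifferent between X and Y
Mixed NE: P1 plays (A: 0.8, B: 0.2), P2 plays (X: 0.2, Y: 0.8)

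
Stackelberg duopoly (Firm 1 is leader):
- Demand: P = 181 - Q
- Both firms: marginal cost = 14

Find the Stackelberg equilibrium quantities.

q₁* (leader) = 83.5, q₂* (follower) = 41.75

Work:
Follower's reaction: q₂ = (a - c - q₁)/2
Leader substitutes: π₁ = q₁·(a - q₁ - (a-c-q₁)/2 - c)
FOC: q₁* = (181 - 14)/2 = 83.50
Then: q₂* = (181 - 14 - 83.5)/2 = 41.75
Leader has first-mover advantage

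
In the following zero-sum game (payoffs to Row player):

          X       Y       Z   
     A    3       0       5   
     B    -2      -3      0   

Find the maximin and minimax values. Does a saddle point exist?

Maximin = 0, Minimax = 0, Saddle: True

Work:
Row minimums: [0, -3] → maximin = 0
Column maximums: [3, 0, 5] → minimax = 0
Saddle point exists! Game value = 0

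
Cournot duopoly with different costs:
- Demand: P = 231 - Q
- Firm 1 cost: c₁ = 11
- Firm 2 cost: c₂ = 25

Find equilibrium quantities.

q₁* = 78.0, q₂* = 64.0

Work:
Reaction: q₁ = (231 - 11 - q₂)/2
Reaction: q₂ = (231 - 25 - q₁)/2
Solve simultaneously:
q₁* = (231 - 2×11 + 25)/3 = 78.0
q₂* = (231 - 2×25 + 11)/3 = 64.0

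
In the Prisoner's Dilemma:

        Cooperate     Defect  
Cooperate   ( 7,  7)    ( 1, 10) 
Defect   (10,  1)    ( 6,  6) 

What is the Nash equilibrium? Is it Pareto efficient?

(Defect, Defect) is NE; not Pareto efficient

Work:
Defect dominates Cooperate for both players:
If P2 cooperates: Defect (10) > Cooperate (7)
If P2 defects: Defect (6) > Cooperate (1)
NE: (Defect, Defect) with payoff (6, 6)
But (Cooperate, Cooperate) = (7, 7) Pareto dominates (6, 6)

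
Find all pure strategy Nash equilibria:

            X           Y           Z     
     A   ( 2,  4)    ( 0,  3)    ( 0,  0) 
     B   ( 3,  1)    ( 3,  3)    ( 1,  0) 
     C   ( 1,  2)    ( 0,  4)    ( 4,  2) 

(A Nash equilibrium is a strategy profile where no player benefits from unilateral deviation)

Nash equilibrium: (B, Y)

Work:
Best responses:
  P1 vs X: payoffs [2, 3, 1] → best response B (payoff 3)
  P1 vs Y: payoffs [0, 3, 0] → best response B (payoff 3)
  P1 vs Z: payoffs [0, 1, 4] → best response C (payoff 4)
  P2 vs A: payoffs [4, 3, 0] → best response X (payoff 4)
  P2 vs B: payoffs [1, 3, 0] → best response Y (payoff 3)
  P2 vs C: payoffs [2, 4, 2] → best response Y (payoff 4)
Mutual best responses: (B,Y) → Nash equilibria.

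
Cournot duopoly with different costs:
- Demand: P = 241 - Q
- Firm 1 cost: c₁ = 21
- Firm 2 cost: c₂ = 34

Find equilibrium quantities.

q₁* = 77.67, q₂* = 64.67

Work:
Reaction: q₁ = (241 - 21 - q₂)/2
Reaction: q₂ = (241 - 34 - q₁)/2
Solve simultaneously:
q₁* = (241 - 2×21 + 34)/3 = 77.67
q₂* = (241 - 2×34 + 21)/3 = 64.67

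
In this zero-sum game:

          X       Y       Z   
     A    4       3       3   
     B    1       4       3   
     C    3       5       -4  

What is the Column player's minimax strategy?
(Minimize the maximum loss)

Column should play Z, value = 3

Work:
Column player minimizes Row's maximum payoff:
Column X: max payoff to Row = 4
Column Y: max payoff to Row = 5
Column Z: max payoff to Row = 3
Minimum is 3, achieved by column Z.
Minimax strategy: Z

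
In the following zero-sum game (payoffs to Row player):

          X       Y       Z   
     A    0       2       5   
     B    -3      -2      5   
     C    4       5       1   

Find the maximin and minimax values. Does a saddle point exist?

Maximin = 1, Minimax = 4, Saddle: False

Work:
Row minimums: [0, -3, 1] → maximin = 1
Column maximums: [4, 5, 5] → minimax = 4
No saddle point (maximin ≠ minimax). Mixed strategy needed.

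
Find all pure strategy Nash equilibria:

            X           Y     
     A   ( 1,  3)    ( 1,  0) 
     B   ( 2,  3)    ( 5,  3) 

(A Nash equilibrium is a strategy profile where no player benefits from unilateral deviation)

Nash equilibrium: (B, X), (B, Y)

Work:
Best responses:
  P1 vs X: payoffs [1, 2] → best response B (payoff 2)
  P1 vs Y: payoffs [1, 5] → best response B (payoff 5)
  P2 vs A: payoffs [3, 0] → best response X (payoff 3)
  P2 vs B: payoffs [3, 3] → best response X/Y (payoff 3)
Mutual best responses: (B,X), (B,Y) → Nash equilibria.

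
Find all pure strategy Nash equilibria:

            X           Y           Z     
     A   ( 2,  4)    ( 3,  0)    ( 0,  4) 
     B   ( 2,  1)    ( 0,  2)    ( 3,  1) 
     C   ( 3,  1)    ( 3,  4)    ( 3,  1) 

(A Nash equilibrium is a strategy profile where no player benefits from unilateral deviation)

Nash equilibrium: (C, Y)

Work:
Best responses:
  P1 vs X: payoffs [2, 2, 3] → best response C (payoff 3)
  P1 vs Y: payoffs [3, 0, 3] → best response A/C (payoff 3)
  P1 vs Z: payoffs [0, 3, 3] → best response B/C (payoff 3)
  P2 vs A: payoffs [4, 0, 4] → best response X/Z (payoff 4)
  P2 vs B: payoffs [1, 2, 1] → best response Y (payoff 2)
  P2 vs C: payoffs [1, 4, 1] → best response Y (payoff 4)
Mutual best responses: (C,Y) → Nash equilibria.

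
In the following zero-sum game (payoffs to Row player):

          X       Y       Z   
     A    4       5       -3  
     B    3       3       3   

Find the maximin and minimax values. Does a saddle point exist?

Maximin = 3, Minimax = 3, Saddle: True

Work:
Row minimums: [-3, 3] → maximin = 3
Column maximums: [4, 5, 3] → minimax = 3
Saddle point exists! Game value = 3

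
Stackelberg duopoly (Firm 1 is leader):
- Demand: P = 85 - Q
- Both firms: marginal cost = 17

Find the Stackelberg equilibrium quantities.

q₁* (leader) = 34.0, q₂* (follower) = 17.0

Work:
Follower's reaction: q₂ = (a - c - q₁)/2
Leader substitutes: π₁ = q₁·(a - q₁ - (a-c-q₁)/2 - c)
FOC: q₁* = (85 - 17)/2 = 34.00
Then: q₂* = (85 - 17 - 34.0)/2 = 17.00
Leader has first-mover advantage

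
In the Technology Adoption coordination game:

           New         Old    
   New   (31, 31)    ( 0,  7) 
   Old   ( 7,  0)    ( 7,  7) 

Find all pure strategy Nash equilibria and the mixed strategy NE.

Pure NE: (New, New) and (Old, Old); Mixed NE: p = 0.2258, q = 0.2258

Work:
Check pure NE:
(New, New): (31, 31) - no unilateral deviation beneficial
(Old, Old): (7, 7) - no unilateral deviation beneficial
Mixed NE: P1 plays New with p = 0.2258, P2 plays New with q = 0.2258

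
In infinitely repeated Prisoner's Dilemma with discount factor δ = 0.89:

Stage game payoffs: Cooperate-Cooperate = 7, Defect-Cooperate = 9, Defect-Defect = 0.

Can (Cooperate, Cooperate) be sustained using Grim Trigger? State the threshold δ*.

δ* = 0.2222; since δ = 0.89 ≥ 0.2222, cooperation can be sustained

Work:
For Grim Trigger:
Cooperate forever: 7/(1-δ)
Defect then punished: 9 + 0·δ/(1-δ)
Need: 7/(1-δ) ≥ 9 + 0·δ/(1-δ)
Solving: δ ≥ (T-R)/(T-P) = (9-7)/(9-0) = 0.2222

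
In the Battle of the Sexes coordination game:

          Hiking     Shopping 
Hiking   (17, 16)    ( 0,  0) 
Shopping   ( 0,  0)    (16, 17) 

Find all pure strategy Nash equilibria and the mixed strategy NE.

Pure NE: (Hiking, Hiking) and (Shopping, Shopping); Mixed NE: p = 0.5152, q = 0.4848

Work:
Check pure NE:
(Hiking, Hiking): (17, 16) - no unilateral deviation beneficial
(Shopping, Shopping): (16, 17) - no unilateral deviation beneficial
Mixed NE: P1 plays Hiking with p = 0.5152, P2 plays Hiking with q = 0.4848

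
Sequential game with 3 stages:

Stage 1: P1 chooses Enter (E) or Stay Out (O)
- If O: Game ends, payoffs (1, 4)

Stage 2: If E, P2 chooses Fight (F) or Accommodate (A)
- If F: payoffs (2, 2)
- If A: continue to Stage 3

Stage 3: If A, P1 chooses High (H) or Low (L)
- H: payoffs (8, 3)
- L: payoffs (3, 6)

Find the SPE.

SPE: (E, A, H); Outcome (8, 3)

Work:
Stage 3: P1 chooses H (8 vs 3)
Stage 2: P2: F->2, A->3 (anticipating H). Choose A
Stage 1: P1: O->1, E->8 (anticipating A, H). Choose E
SPE path: E -> A -> H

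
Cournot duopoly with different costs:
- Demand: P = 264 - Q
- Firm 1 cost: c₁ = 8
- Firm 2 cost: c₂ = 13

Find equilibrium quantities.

q₁* = 87.0, q₂* = 82.0

Work:
Reaction: q₁ = (264 - 8 - q₂)/2
Reaction: q₂ = (264 - 13 - q₁)/2
Solve simultaneously:
q₁* = (264 - 2×8 + 13)/3 = 87.0
q₂* = (264 - 2×13 + 8)/3 = 82.0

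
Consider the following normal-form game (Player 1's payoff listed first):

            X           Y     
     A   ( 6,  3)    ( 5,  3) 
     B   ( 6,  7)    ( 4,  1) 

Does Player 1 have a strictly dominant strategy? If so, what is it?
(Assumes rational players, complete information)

No strictly dominant strategy exists for Player 1

Work:
A strategy strictly dominates another if it gives a strictly higher payoff against every opponent action. Compare each pair of P1's strategies column-by-column:
  A vs B: [6 vs 6, 5 vs 4] → A does not strictly dominate B (column X: 6 ≤ 6)
  B vs A: [6 vs 6, 4 vs 5] → B does not strictly dominate A (column X: 6 ≤ 6)
No single strategy strictly dominates all others → no strictly dominant strategy.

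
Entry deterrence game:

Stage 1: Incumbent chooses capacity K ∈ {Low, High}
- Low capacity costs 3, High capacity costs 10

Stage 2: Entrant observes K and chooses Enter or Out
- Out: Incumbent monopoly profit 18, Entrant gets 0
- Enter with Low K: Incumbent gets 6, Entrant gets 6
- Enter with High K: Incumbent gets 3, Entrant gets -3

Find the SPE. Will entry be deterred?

SPE: (High, Enter|Low, Out|High); Entry deterred. Incumbent net profit = 8

Work:
After Low K: Entrant enters (6 > 0)
After High K: Entrant stays out (-3 < 0)
Incumbent: Low → 6−3=3, High → 18−10=8
Incumbent chooses High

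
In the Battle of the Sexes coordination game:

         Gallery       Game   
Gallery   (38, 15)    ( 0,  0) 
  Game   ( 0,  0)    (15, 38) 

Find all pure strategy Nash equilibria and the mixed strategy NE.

Pure NE: (Gallery, Gallery) and (Game, Game); Mixed NE: p = 0.717, q = 0.283

Work:
Check pure NE:
(Gallery, Gallery): (38, 15) - no unilateral deviation beneficial
(Game, Game): (15, 38) - no unilateral deviation beneficial
Mixed NE: P1 plays Gallery with p = 0.717, P2 plays Gallery with q = 0.283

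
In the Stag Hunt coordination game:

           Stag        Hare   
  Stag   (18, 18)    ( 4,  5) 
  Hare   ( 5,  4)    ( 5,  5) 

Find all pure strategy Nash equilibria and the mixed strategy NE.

Pure NE: (Stag, Stag) and (Hare, Hare); Mixed NE: p = 0.0714, q = 0.0714

Work:
Check pure NE:
(Stag, Stag): (18, 18) - no unilateral deviation beneficial
(Hare, Hare): (5, 5) - no unilateral deviation beneficial
Mixed NE: P1 plays Stag with p = 0.0714, P2 plays Stag with q = 0.0714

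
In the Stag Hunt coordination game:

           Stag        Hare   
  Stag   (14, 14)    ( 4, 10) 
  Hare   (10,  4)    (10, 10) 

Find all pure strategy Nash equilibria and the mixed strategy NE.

Pure NE: (Stag, Stag) and (Hare, Hare); Mixed NE: p = 0.6, q = 0.6

Work:
Check pure NE:
(Stag, Stag): (14, 14) - no unilateral deviation beneficial
(Hare, Hare): (10, 10) - no unilateral deviation beneficial
Mixed NE: P1 plays Stag with p = 0.6, P2 plays Stag with q = 0.6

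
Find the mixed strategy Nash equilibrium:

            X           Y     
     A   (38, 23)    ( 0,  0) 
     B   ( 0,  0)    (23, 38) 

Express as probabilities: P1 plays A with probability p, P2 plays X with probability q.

p = 0.623, q = 0.377

Work:
Find probabilities that make opponent indifferent:
P2 chooses q to make P1 indifferent between A and B
P1 chooses p to make P2 indifferent between X and Y
Mixed NE: P1 plays (A: 0.623, B: 0.377), P2 plays (X: 0.377, Y: 0.623)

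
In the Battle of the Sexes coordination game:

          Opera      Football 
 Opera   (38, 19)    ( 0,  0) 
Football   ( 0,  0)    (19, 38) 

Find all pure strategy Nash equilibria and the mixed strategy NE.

Pure NE: (Opera, Opera) and (Football, Football); Mixed NE: p = 0.6667, q = 0.3333

Work:
Check pure NE:
(Opera, Opera): (38, 19) - no unilateral deviation beneficial
(Football, Football): (19, 38) - no unilateral deviation beneficial
Mixed NE: P1 plays Opera with p = 0.6667, P2 plays Opera with q = 0.3333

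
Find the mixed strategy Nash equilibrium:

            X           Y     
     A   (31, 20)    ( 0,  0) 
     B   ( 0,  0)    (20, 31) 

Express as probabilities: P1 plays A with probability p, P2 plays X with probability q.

p = 0.6078, q = 0.3922

Work:
Find probabilities that make opponent indifferent:
P2 chooses q to make P1 indifferent between A and B
P1 chooses p to make P2 indifferent between X and Y
Mixed NE: P1 plays (A: 0.6078, B: 0.3922), P2 plays (X: 0.3922, Y: 0.6078)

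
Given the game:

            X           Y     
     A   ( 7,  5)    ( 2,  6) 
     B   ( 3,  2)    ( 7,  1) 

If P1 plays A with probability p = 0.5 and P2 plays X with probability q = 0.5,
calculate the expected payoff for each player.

E[P1] = 4.75, E[P2] = 3.5

Work:
E[P1] = p·q·π₁(A,X) + p·(1-q)·π₁(A,Y) + (1-p)·q·π₁(B,X) + (1-p)·(1-q)·π₁(B,Y)
= 0.5·0.5·7 + 0.5·0.5·2 + 0.5·0.5·3 + 0.5·0.5·7
= 4.75

E[P2] = 3.5 (similar calculation)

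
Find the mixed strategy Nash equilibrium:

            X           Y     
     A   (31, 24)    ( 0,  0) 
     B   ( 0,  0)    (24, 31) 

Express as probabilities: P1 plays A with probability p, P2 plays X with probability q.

p = 0.5636, q = 0.4364

Work:
Find probabilities that make opponent indifferent:
P2 chooses q to make P1 indifferent between A and B
P1 chooses p to make P2 indifferent between X and Y
Mixed NE: P1 plays (A: 0.5636, B: 0.4364), P2 plays (X: 0.4364, Y: 0.5636)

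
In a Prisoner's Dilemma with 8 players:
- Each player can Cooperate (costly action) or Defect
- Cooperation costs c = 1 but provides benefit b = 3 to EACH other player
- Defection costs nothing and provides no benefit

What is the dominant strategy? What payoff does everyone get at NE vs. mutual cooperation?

Dominant: Defect; NE payoff = 0; Coop payoff = 20

Work:
Defect dominates (saves cost c = 1, benefit to others is external)
NE: All defect → everyone gets 0
If all cooperate: each receives (7)×3 - 1 = 20
Social dilemma: 20 > 0 but NE gives 0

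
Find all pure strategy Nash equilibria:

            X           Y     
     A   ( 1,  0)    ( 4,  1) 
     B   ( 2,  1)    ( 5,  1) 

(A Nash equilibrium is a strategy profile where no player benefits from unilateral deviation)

Nash equilibrium: (B, X), (B, Y)

Work:
Best responses:
  P1 vs X: payoffs [1, 2] → best response B (payoff 2)
  P1 vs Y: payoffs [4, 5] → best response B (payoff 5)
  P2 vs A: payoffs [0, 1] → best response Y (payoff 1)
  P2 vs B: payoffs [1, 1] → best response X/Y (payoff 1)
Mutual best responses: (B,X), (B,Y) → Nash equilibria.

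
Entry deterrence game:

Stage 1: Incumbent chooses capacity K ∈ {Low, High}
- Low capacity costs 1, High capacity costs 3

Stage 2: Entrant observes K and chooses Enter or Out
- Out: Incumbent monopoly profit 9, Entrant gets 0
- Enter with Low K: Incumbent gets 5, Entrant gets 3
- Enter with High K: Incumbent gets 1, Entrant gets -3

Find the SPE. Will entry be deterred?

SPE: (High, Enter|Low, Out|High); Entry deterred. Incumbent net profit = 6

Work:
After Low K: Entrant enters (3 > 0)
After High K: Entrant stays out (-3 < 0)
Incumbent: Low → 5−1=4, High → 9−3=6
Incumbent chooses High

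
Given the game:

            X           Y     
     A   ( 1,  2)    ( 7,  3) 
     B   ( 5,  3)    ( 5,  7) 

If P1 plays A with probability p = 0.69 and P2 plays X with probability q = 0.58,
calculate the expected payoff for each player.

E[P1] = 3.9788, E[P2] = 3.1206

Work:
E[P1] = p·q·π₁(A,X) + p·(1-q)·π₁(A,Y) + (1-p)·q·π₁(B,X) + (1-p)·(1-q)·π₁(B,Y)
= 0.69·0.58·1 + 0.69·0.42·7 + 0.31·0.58·5 + 0.31·0.42·5
= 3.9788

E[P2] = 3.1206 (similar calculation)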